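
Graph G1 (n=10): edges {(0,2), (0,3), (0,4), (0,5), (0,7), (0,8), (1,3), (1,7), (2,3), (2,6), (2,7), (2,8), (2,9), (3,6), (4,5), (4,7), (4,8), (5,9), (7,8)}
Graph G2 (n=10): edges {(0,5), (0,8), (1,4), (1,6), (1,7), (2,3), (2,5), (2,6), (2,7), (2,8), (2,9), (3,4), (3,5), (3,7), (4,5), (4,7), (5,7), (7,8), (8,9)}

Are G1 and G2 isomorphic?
Yes, isomorphic

The graphs are isomorphic.
One valid mapping φ: V(G1) → V(G2): 0→7, 1→0, 2→2, 3→8, 4→4, 5→1, 6→9, 7→5, 8→3, 9→6

Verify φ preserves adjacency — for each edge of G1, its image is an edge of G2:
  (0,2) → (φ(0),φ(2)) = (2,7) ∈ E(G2) ✓
  (0,3) → (φ(0),φ(3)) = (7,8) ∈ E(G2) ✓
  (0,4) → (φ(0),φ(4)) = (4,7) ∈ E(G2) ✓
  (0,5) → (φ(0),φ(5)) = (1,7) ∈ E(G2) ✓
  (0,7) → (φ(0),φ(7)) = (5,7) ∈ E(G2) ✓
  (0,8) → (φ(0),φ(8)) = (3,7) ∈ E(G2) ✓
  (1,3) → (φ(1),φ(3)) = (0,8) ∈ E(G2) ✓
  (1,7) → (φ(1),φ(7)) = (0,5) ∈ E(G2) ✓
  (2,3) → (φ(2),φ(3)) = (2,8) ∈ E(G2) ✓
  (2,6) → (φ(2),φ(6)) = (2,9) ∈ E(G2) ✓
  (2,7) → (φ(2),φ(7)) = (2,5) ∈ E(G2) ✓
  (2,8) → (φ(2),φ(8)) = (2,3) ∈ E(G2) ✓
  (2,9) → (φ(2),φ(9)) = (2,6) ∈ E(G2) ✓
  (3,6) → (φ(3),φ(6)) = (8,9) ∈ E(G2) ✓
  (4,5) → (φ(4),φ(5)) = (1,4) ∈ E(G2) ✓
  (4,7) → (φ(4),φ(7)) = (4,5) ∈ E(G2) ✓
  (4,8) → (φ(4),φ(8)) = (3,4) ∈ E(G2) ✓
  (5,9) → (φ(5),φ(9)) = (1,6) ∈ E(G2) ✓
  (7,8) → (φ(7),φ(8)) = (3,5) ∈ E(G2) ✓
All 19 edges of G1 map to edges of G2, and |E(G1)| = |E(G2)| = 19, so φ is a bijection on edges as well as vertices. Hence G1 ≅ G2.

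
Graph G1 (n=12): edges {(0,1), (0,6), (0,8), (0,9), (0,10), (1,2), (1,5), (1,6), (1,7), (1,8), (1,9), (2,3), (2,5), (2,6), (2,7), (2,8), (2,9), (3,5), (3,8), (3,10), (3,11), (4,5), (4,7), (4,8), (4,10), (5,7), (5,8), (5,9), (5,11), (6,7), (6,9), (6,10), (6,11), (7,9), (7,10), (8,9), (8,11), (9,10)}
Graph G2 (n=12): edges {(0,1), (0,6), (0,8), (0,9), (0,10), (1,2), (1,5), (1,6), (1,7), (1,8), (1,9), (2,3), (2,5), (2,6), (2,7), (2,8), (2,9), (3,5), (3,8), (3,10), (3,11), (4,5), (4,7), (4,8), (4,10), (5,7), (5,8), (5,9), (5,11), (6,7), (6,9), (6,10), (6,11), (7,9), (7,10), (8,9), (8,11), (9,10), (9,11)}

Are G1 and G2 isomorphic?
No, not isomorphic

The graphs are NOT isomorphic.

Counting edges: G1 has 38 edge(s); G2 has 39 edge(s).
Edge count is an isomorphism invariant (a bijection on vertices induces a bijection on edges), so differing edge counts rule out isomorphism.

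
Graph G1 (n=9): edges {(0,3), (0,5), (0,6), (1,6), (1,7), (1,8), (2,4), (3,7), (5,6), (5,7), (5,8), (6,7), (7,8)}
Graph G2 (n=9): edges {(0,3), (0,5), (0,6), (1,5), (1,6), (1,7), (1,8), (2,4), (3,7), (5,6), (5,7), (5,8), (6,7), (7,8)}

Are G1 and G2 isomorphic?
No, not isomorphic

The graphs are NOT isomorphic.

Counting edges: G1 has 13 edge(s); G2 has 14 edge(s).
Edge count is an isomorphism invariant (a bijection on vertices induces a bijection on edges), so differing edge counts rule out isomorphism.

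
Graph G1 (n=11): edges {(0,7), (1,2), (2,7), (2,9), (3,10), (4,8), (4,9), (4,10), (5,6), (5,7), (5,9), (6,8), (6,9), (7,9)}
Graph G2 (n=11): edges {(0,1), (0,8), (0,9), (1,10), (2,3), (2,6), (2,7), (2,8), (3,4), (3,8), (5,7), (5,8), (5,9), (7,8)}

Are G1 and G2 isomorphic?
Yes, isomorphic

The graphs are isomorphic.
One valid mapping φ: V(G1) → V(G2): 0→6, 1→4, 2→3, 3→10, 4→0, 5→7, 6→5, 7→2, 8→9, 9→8, 10→1

Verify φ preserves adjacency — for each edge of G1, its image is an edge of G2:
  (0,7) → (φ(0),φ(7)) = (2,6) ∈ E(G2) ✓
  (1,2) → (φ(1),φ(2)) = (3,4) ∈ E(G2) ✓
  (2,7) → (φ(2),φ(7)) = (2,3) ∈ E(G2) ✓
  (2,9) → (φ(2),φ(9)) = (3,8) ∈ E(G2) ✓
  (3,10) → (φ(3),φ(10)) = (1,10) ∈ E(G2) ✓
  (4,8) → (φ(4),φ(8)) = (0,9) ∈ E(G2) ✓
  (4,9) → (φ(4),φ(9)) = (0,8) ∈ E(G2) ✓
  (4,10) → (φ(4),φ(10)) = (0,1) ∈ E(G2) ✓
  (5,6) → (φ(5),φ(6)) = (5,7) ∈ E(G2) ✓
  (5,7) → (φ(5),φ(7)) = (2,7) ∈ E(G2) ✓
  (5,9) → (φ(5),φ(9)) = (7,8) ∈ E(G2) ✓
  (6,8) → (φ(6),φ(8)) = (5,9) ∈ E(G2) ✓
  (6,9) → (φ(6),φ(9)) = (5,8) ∈ E(G2) ✓
  (7,9) → (φ(7),φ(9)) = (2,8) ∈ E(G2) ✓
All 14 edges of G1 map to edges of G2, and |E(G1)| = |E(G2)| = 14, so φ is a bijection on edges as well as vertices. Hence G1 ≅ G2.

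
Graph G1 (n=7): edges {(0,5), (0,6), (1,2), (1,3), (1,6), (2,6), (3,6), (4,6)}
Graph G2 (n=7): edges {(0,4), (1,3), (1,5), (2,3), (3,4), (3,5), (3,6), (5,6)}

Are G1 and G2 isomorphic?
Yes, isomorphic

The graphs are isomorphic.
One valid mapping φ: V(G1) → V(G2): 0→4, 1→5, 2→1, 3→6, 4→2, 5→0, 6→3

Verify φ preserves adjacency — for each edge of G1, its image is an edge of G2:
  (0,5) → (φ(0),φ(5)) = (0,4) ∈ E(G2) ✓
  (0,6) → (φ(0),φ(6)) = (3,4) ∈ E(G2) ✓
  (1,2) → (φ(1),φ(2)) = (1,5) ∈ E(G2) ✓
  (1,3) → (φ(1),φ(3)) = (5,6) ∈ E(G2) ✓
  (1,6) → (φ(1),φ(6)) = (3,5) ∈ E(G2) ✓
  (2,6) → (φ(2),φ(6)) = (1,3) ∈ E(G2) ✓
  (3,6) → (φ(3),φ(6)) = (3,6) ∈ E(G2) ✓
  (4,6) → (φ(4),φ(6)) = (2,3) ∈ E(G2) ✓
All 8 edges of G1 map to edges of G2, and |E(G1)| = |E(G2)| = 8, so φ is a bijection on edges as well as vertices. Hence G1 ≅ G2.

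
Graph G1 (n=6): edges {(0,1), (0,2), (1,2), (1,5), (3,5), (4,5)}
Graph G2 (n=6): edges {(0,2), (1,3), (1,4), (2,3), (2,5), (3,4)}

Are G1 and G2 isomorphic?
Yes, isomorphic

The graphs are isomorphic.
One valid mapping φ: V(G1) → V(G2): 0→1, 1→3, 2→4, 3→0, 4→5, 5→2

Verify φ preserves adjacency — for each edge of G1, its image is an edge of G2:
  (0,1) → (φ(0),φ(1)) = (1,3) ∈ E(G2) ✓
  (0,2) → (φ(0),φ(2)) = (1,4) ∈ E(G2) ✓
  (1,2) → (φ(1),φ(2)) = (3,4) ∈ E(G2) ✓
  (1,5) → (φ(1),φ(5)) = (2,3) ∈ E(G2) ✓
  (3,5) → (φ(3),φ(5)) = (0,2) ∈ E(G2) ✓
  (4,5) → (φ(4),φ(5)) = (2,5) ∈ E(G2) ✓
All 6 edges of G1 map to edges of G2, and |E(G1)| = |E(G2)| = 6, so φ is a bijection on edges as well as vertices. Hence G1 ≅ G2.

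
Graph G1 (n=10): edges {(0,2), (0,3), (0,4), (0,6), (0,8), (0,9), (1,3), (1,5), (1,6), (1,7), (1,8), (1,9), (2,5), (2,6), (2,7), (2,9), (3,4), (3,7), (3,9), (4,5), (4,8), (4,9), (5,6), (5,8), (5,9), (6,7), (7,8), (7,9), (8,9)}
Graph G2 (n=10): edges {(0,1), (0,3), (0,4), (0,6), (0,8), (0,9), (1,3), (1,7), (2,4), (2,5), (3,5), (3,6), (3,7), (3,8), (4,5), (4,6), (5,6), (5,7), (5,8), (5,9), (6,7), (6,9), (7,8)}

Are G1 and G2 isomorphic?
No, not isomorphic

The graphs are NOT isomorphic.

Degrees in G1: deg(0)=6, deg(1)=6, deg(2)=5, deg(3)=5, deg(4)=5, deg(5)=6, deg(6)=5, deg(7)=6, deg(8)=6, deg(9)=8.
Sorted degree sequence of G1: [8, 6, 6, 6, 6, 6, 5, 5, 5, 5].
Degrees in G2: deg(0)=6, deg(1)=3, deg(2)=2, deg(3)=6, deg(4)=4, deg(5)=7, deg(6)=6, deg(7)=5, deg(8)=4, deg(9)=3.
Sorted degree sequence of G2: [7, 6, 6, 6, 5, 4, 4, 3, 3, 2].
The (sorted) degree sequence is an isomorphism invariant, so since G1 and G2 have different degree sequences they cannot be isomorphic.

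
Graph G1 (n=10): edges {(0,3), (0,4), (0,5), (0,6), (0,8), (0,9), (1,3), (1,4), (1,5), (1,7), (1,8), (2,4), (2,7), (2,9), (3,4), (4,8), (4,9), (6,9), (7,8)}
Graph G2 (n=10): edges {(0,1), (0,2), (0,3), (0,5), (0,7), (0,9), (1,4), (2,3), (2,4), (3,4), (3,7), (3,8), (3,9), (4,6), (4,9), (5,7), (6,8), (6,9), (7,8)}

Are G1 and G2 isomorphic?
Yes, isomorphic

The graphs are isomorphic.
One valid mapping φ: V(G1) → V(G2): 0→0, 1→4, 2→8, 3→2, 4→3, 5→1, 6→5, 7→6, 8→9, 9→7

Verify φ preserves adjacency — for each edge of G1, its image is an edge of G2:
  (0,3) → (φ(0),φ(3)) = (0,2) ∈ E(G2) ✓
  (0,4) → (φ(0),φ(4)) = (0,3) ∈ E(G2) ✓
  (0,5) → (φ(0),φ(5)) = (0,1) ∈ E(G2) ✓
  (0,6) → (φ(0),φ(6)) = (0,5) ∈ E(G2) ✓
  (0,8) → (φ(0),φ(8)) = (0,9) ∈ E(G2) ✓
  (0,9) → (φ(0),φ(9)) = (0,7) ∈ E(G2) ✓
  (1,3) → (φ(1),φ(3)) = (2,4) ∈ E(G2) ✓
  (1,4) → (φ(1),φ(4)) = (3,4) ∈ E(G2) ✓
  (1,5) → (φ(1),φ(5)) = (1,4) ∈ E(G2) ✓
  (1,7) → (φ(1),φ(7)) = (4,6) ∈ E(G2) ✓
  (1,8) → (φ(1),φ(8)) = (4,9) ∈ E(G2) ✓
  (2,4) → (φ(2),φ(4)) = (3,8) ∈ E(G2) ✓
  (2,7) → (φ(2),φ(7)) = (6,8) ∈ E(G2) ✓
  (2,9) → (φ(2),φ(9)) = (7,8) ∈ E(G2) ✓
  (3,4) → (φ(3),φ(4)) = (2,3) ∈ E(G2) ✓
  (4,8) → (φ(4),φ(8)) = (3,9) ∈ E(G2) ✓
  (4,9) → (φ(4),φ(9)) = (3,7) ∈ E(G2) ✓
  (6,9) → (φ(6),φ(9)) = (5,7) ∈ E(G2) ✓
  (7,8) → (φ(7),φ(8)) = (6,9) ∈ E(G2) ✓
All 19 edges of G1 map to edges of G2, and |E(G1)| = |E(G2)| = 19, so φ is a bijection on edges as well as vertices. Hence G1 ≅ G2.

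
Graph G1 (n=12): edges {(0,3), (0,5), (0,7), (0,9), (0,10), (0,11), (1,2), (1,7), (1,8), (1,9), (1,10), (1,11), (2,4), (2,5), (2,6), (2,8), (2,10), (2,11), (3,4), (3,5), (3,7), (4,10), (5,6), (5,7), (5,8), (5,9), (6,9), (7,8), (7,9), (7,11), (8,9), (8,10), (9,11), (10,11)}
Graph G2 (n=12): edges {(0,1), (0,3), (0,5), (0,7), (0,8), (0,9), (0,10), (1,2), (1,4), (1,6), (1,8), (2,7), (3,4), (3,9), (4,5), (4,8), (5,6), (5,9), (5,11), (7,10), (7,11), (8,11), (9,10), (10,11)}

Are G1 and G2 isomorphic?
No, not isomorphic

The graphs are NOT isomorphic.

Counting triangles (3-cliques): G1 has 30, G2 has 7.
Triangle count is an isomorphism invariant, so differing triangle counts rule out isomorphism.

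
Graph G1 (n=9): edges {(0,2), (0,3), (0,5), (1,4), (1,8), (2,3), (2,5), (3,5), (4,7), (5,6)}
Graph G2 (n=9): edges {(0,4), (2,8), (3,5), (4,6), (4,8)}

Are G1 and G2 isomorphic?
No, not isomorphic

The graphs are NOT isomorphic.

Connected components of G1: 2 component(s) with vertex sets [[1, 4, 7, 8], [0, 2, 3, 5, 6]], sizes [4, 5].
Connected components of G2: 4 component(s) with vertex sets [[1], [7], [3, 5], [0, 2, 4, 6, 8]], sizes [1, 1, 2, 5].
The number of connected components (and the multiset of component sizes) is an isomorphism invariant — an isomorphism maps each component of G1 bijectively onto a component of G2. Since G1 has 2 component(s) and G2 has 4, they cannot be isomorphic.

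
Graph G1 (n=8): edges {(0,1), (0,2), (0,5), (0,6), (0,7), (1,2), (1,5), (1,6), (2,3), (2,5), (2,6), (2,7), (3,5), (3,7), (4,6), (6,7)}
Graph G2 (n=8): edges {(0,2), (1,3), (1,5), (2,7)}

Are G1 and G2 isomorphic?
No, not isomorphic

The graphs are NOT isomorphic.

Connected components of G1: 1 component(s) with vertex sets [[0, 1, 2, 3, 4, 5, 6, 7]], sizes [8].
Connected components of G2: 4 component(s) with vertex sets [[4], [6], [0, 2, 7], [1, 3, 5]], sizes [1, 1, 3, 3].
The number of connected components (and the multiset of component sizes) is an isomorphism invariant — an isomorphism maps each component of G1 bijectively onto a component of G2. Since G1 has 1 component(s) and G2 has 4, they cannot be isomorphic.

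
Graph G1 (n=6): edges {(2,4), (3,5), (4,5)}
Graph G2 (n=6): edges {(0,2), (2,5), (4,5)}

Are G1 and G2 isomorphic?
Yes, isomorphic

The graphs are isomorphic.
One valid mapping φ: V(G1) → V(G2): 0→1, 1→3, 2→4, 3→0, 4→5, 5→2

Verify φ preserves adjacency — for each edge of G1, its image is an edge of G2:
  (2,4) → (φ(2),φ(4)) = (4,5) ∈ E(G2) ✓
  (3,5) → (φ(3),φ(5)) = (0,2) ∈ E(G2) ✓
  (4,5) → (φ(4),φ(5)) = (2,5) ∈ E(G2) ✓
All 3 edges of G1 map to edges of G2, and |E(G1)| = |E(G2)| = 3, so φ is a bijection on edges as well as vertices. Hence G1 ≅ G2.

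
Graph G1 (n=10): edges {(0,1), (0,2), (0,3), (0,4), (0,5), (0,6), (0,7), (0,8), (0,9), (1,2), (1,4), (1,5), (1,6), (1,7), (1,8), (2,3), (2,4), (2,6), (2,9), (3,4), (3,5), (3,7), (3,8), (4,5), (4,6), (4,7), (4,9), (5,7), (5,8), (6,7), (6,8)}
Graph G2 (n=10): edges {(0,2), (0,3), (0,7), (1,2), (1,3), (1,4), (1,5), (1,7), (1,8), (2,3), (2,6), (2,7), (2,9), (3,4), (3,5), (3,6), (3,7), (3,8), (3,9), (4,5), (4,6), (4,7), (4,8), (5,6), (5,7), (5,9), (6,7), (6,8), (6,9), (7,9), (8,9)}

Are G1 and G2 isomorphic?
Yes, isomorphic

The graphs are isomorphic.
One valid mapping φ: V(G1) → V(G2): 0→3, 1→6, 2→2, 3→1, 4→7, 5→4, 6→9, 7→5, 8→8, 9→0

Verify φ preserves adjacency — for each edge of G1, its image is an edge of G2:
  (0,1) → (φ(0),φ(1)) = (3,6) ∈ E(G2) ✓
  (0,2) → (φ(0),φ(2)) = (2,3) ∈ E(G2) ✓
  (0,3) → (φ(0),φ(3)) = (1,3) ∈ E(G2) ✓
  (0,4) → (φ(0),φ(4)) = (3,7) ∈ E(G2) ✓
  (0,5) → (φ(0),φ(5)) = (3,4) ∈ E(G2) ✓
  (0,6) → (φ(0),φ(6)) = (3,9) ∈ E(G2) ✓
  (0,7) → (φ(0),φ(7)) = (3,5) ∈ E(G2) ✓
  (0,8) → (φ(0),φ(8)) = (3,8) ∈ E(G2) ✓
  (0,9) → (φ(0),φ(9)) = (0,3) ∈ E(G2) ✓
  (1,2) → (φ(1),φ(2)) = (2,6) ∈ E(G2) ✓
  (1,4) → (φ(1),φ(4)) = (6,7) ∈ E(G2) ✓
  (1,5) → (φ(1),φ(5)) = (4,6) ∈ E(G2) ✓
  (1,6) → (φ(1),φ(6)) = (6,9) ∈ E(G2) ✓
  (1,7) → (φ(1),φ(7)) = (5,6) ∈ E(G2) ✓
  (1,8) → (φ(1),φ(8)) = (6,8) ∈ E(G2) ✓
  (2,3) → (φ(2),φ(3)) = (1,2) ∈ E(G2) ✓
  (2,4) → (φ(2),φ(4)) = (2,7) ∈ E(G2) ✓
  (2,6) → (φ(2),φ(6)) = (2,9) ∈ E(G2) ✓
  (2,9) → (φ(2),φ(9)) = (0,2) ∈ E(G2) ✓
  (3,4) → (φ(3),φ(4)) = (1,7) ∈ E(G2) ✓
  (3,5) → (φ(3),φ(5)) = (1,4) ∈ E(G2) ✓
  (3,7) → (φ(3),φ(7)) = (1,5) ∈ E(G2) ✓
  (3,8) → (φ(3),φ(8)) = (1,8) ∈ E(G2) ✓
  (4,5) → (φ(4),φ(5)) = (4,7) ∈ E(G2) ✓
  (4,6) → (φ(4),φ(6)) = (7,9) ∈ E(G2) ✓
  (4,7) → (φ(4),φ(7)) = (5,7) ∈ E(G2) ✓
  (4,9) → (φ(4),φ(9)) = (0,7) ∈ E(G2) ✓
  (5,7) → (φ(5),φ(7)) = (4,5) ∈ E(G2) ✓
  (5,8) → (φ(5),φ(8)) = (4,8) ∈ E(G2) ✓
  (6,7) → (φ(6),φ(7)) = (5,9) ∈ E(G2) ✓
  (6,8) → (φ(6),φ(8)) = (8,9) ∈ E(G2) ✓
All 31 edges of G1 map to edges of G2, and |E(G1)| = |E(G2)| = 31, so φ is a bijection on edges as well as vertices. Hence G1 ≅ G2.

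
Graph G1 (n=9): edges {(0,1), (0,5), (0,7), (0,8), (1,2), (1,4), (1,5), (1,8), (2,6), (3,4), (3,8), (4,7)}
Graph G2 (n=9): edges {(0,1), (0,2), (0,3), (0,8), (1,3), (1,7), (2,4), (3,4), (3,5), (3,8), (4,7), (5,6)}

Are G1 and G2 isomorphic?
Yes, isomorphic

The graphs are isomorphic.
One valid mapping φ: V(G1) → V(G2): 0→0, 1→3, 2→5, 3→7, 4→4, 5→8, 6→6, 7→2, 8→1

Verify φ preserves adjacency — for each edge of G1, its image is an edge of G2:
  (0,1) → (φ(0),φ(1)) = (0,3) ∈ E(G2) ✓
  (0,5) → (φ(0),φ(5)) = (0,8) ∈ E(G2) ✓
  (0,7) → (φ(0),φ(7)) = (0,2) ∈ E(G2) ✓
  (0,8) → (φ(0),φ(8)) = (0,1) ∈ E(G2) ✓
  (1,2) → (φ(1),φ(2)) = (3,5) ∈ E(G2) ✓
  (1,4) → (φ(1),φ(4)) = (3,4) ∈ E(G2) ✓
  (1,5) → (φ(1),φ(5)) = (3,8) ∈ E(G2) ✓
  (1,8) → (φ(1),φ(8)) = (1,3) ∈ E(G2) ✓
  (2,6) → (φ(2),φ(6)) = (5,6) ∈ E(G2) ✓
  (3,4) → (φ(3),φ(4)) = (4,7) ∈ E(G2) ✓
  (3,8) → (φ(3),φ(8)) = (1,7) ∈ E(G2) ✓
  (4,7) → (φ(4),φ(7)) = (2,4) ∈ E(G2) ✓
All 12 edges of G1 map to edges of G2, and |E(G1)| = |E(G2)| = 12, so φ is a bijection on edges as well as vertices. Hence G1 ≅ G2.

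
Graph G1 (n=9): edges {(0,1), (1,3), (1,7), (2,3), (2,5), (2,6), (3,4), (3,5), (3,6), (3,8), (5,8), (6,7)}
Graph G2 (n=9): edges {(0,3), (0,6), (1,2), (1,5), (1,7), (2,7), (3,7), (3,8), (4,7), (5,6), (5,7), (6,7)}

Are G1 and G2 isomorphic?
Yes, isomorphic

The graphs are isomorphic.
One valid mapping φ: V(G1) → V(G2): 0→8, 1→3, 2→5, 3→7, 4→4, 5→1, 6→6, 7→0, 8→2

Verify φ preserves adjacency — for each edge of G1, its image is an edge of G2:
  (0,1) → (φ(0),φ(1)) = (3,8) ∈ E(G2) ✓
  (1,3) → (φ(1),φ(3)) = (3,7) ∈ E(G2) ✓
  (1,7) → (φ(1),φ(7)) = (0,3) ∈ E(G2) ✓
  (2,3) → (φ(2),φ(3)) = (5,7) ∈ E(G2) ✓
  (2,5) → (φ(2),φ(5)) = (1,5) ∈ E(G2) ✓
  (2,6) → (φ(2),φ(6)) = (5,6) ∈ E(G2) ✓
  (3,4) → (φ(3),φ(4)) = (4,7) ∈ E(G2) ✓
  (3,5) → (φ(3),φ(5)) = (1,7) ∈ E(G2) ✓
  (3,6) → (φ(3),φ(6)) = (6,7) ∈ E(G2) ✓
  (3,8) → (φ(3),φ(8)) = (2,7) ∈ E(G2) ✓
  (5,8) → (φ(5),φ(8)) = (1,2) ∈ E(G2) ✓
  (6,7) → (φ(6),φ(7)) = (0,6) ∈ E(G2) ✓
All 12 edges of G1 map to edges of G2, and |E(G1)| = |E(G2)| = 12, so φ is a bijection on edges as well as vertices. Hence G1 ≅ G2.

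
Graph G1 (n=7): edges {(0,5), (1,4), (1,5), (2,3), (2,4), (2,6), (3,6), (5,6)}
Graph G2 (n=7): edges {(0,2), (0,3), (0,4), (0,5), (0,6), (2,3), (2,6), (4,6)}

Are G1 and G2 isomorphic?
No, not isomorphic

The graphs are NOT isomorphic.

Degrees in G1: deg(0)=1, deg(1)=2, deg(2)=3, deg(3)=2, deg(4)=2, deg(5)=3, deg(6)=3.
Sorted degree sequence of G1: [3, 3, 3, 2, 2, 2, 1].
Degrees in G2: deg(0)=5, deg(1)=0, deg(2)=3, deg(3)=2, deg(4)=2, deg(5)=1, deg(6)=3.
Sorted degree sequence of G2: [5, 3, 3, 2, 2, 1, 0].
The (sorted) degree sequence is an isomorphism invariant, so since G1 and G2 have different degree sequences they cannot be isomorphic.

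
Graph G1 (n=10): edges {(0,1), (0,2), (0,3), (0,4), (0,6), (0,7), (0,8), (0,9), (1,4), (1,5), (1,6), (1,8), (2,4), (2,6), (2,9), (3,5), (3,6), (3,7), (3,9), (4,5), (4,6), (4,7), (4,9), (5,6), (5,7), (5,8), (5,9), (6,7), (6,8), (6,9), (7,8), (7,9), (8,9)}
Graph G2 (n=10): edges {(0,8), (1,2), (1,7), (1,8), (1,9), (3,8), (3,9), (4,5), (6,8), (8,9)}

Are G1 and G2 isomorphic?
No, not isomorphic

The graphs are NOT isomorphic.

Connected components of G1: 1 component(s) with vertex sets [[0, 1, 2, 3, 4, 5, 6, 7, 8, 9]], sizes [10].
Connected components of G2: 2 component(s) with vertex sets [[4, 5], [0, 1, 2, 3, 6, 7, 8, 9]], sizes [2, 8].
The number of connected components (and the multiset of component sizes) is an isomorphism invariant — an isomorphism maps each component of G1 bijectively onto a component of G2. Since G1 has 1 component(s) and G2 has 2, they cannot be isomorphic.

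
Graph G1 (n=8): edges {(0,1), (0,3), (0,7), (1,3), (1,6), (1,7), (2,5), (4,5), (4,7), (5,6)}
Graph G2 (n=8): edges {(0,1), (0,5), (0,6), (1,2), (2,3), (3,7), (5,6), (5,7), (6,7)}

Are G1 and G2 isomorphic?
No, not isomorphic

The graphs are NOT isomorphic.

Degrees in G1: deg(0)=3, deg(1)=4, deg(2)=1, deg(3)=2, deg(4)=2, deg(5)=3, deg(6)=2, deg(7)=3.
Sorted degree sequence of G1: [4, 3, 3, 3, 2, 2, 2, 1].
Degrees in G2: deg(0)=3, deg(1)=2, deg(2)=2, deg(3)=2, deg(4)=0, deg(5)=3, deg(6)=3, deg(7)=3.
Sorted degree sequence of G2: [3, 3, 3, 3, 2, 2, 2, 0].
The (sorted) degree sequence is an isomorphism invariant, so since G1 and G2 have different degree sequences they cannot be isomorphic.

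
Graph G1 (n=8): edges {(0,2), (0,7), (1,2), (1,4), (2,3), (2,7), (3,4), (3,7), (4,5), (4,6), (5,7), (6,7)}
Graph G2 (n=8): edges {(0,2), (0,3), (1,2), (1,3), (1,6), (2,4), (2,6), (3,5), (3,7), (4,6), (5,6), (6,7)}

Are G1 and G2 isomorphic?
Yes, isomorphic

The graphs are isomorphic.
One valid mapping φ: V(G1) → V(G2): 0→4, 1→0, 2→2, 3→1, 4→3, 5→5, 6→7, 7→6

Verify φ preserves adjacency — for each edge of G1, its image is an edge of G2:
  (0,2) → (φ(0),φ(2)) = (2,4) ∈ E(G2) ✓
  (0,7) → (φ(0),φ(7)) = (4,6) ∈ E(G2) ✓
  (1,2) → (φ(1),φ(2)) = (0,2) ∈ E(G2) ✓
  (1,4) → (φ(1),φ(4)) = (0,3) ∈ E(G2) ✓
  (2,3) → (φ(2),φ(3)) = (1,2) ∈ E(G2) ✓
  (2,7) → (φ(2),φ(7)) = (2,6) ∈ E(G2) ✓
  (3,4) → (φ(3),φ(4)) = (1,3) ∈ E(G2) ✓
  (3,7) → (φ(3),φ(7)) = (1,6) ∈ E(G2) ✓
  (4,5) → (φ(4),φ(5)) = (3,5) ∈ E(G2) ✓
  (4,6) → (φ(4),φ(6)) = (3,7) ∈ E(G2) ✓
  (5,7) → (φ(5),φ(7)) = (5,6) ∈ E(G2) ✓
  (6,7) → (φ(6),φ(7)) = (6,7) ∈ E(G2) ✓
All 12 edges of G1 map to edges of G2, and |E(G1)| = |E(G2)| = 12, so φ is a bijection on edges as well as vertices. Hence G1 ≅ G2.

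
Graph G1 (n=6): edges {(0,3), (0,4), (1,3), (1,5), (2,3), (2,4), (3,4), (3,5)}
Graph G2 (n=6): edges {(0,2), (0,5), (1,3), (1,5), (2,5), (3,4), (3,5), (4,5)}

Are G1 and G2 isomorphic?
Yes, isomorphic

The graphs are isomorphic.
One valid mapping φ: V(G1) → V(G2): 0→4, 1→2, 2→1, 3→5, 4→3, 5→0

Verify φ preserves adjacency — for each edge of G1, its image is an edge of G2:
  (0,3) → (φ(0),φ(3)) = (4,5) ∈ E(G2) ✓
  (0,4) → (φ(0),φ(4)) = (3,4) ∈ E(G2) ✓
  (1,3) → (φ(1),φ(3)) = (2,5) ∈ E(G2) ✓
  (1,5) → (φ(1),φ(5)) = (0,2) ∈ E(G2) ✓
  (2,3) → (φ(2),φ(3)) = (1,5) ∈ E(G2) ✓
  (2,4) → (φ(2),φ(4)) = (1,3) ∈ E(G2) ✓
  (3,4) → (φ(3),φ(4)) = (3,5) ∈ E(G2) ✓
  (3,5) → (φ(3),φ(5)) = (0,5) ∈ E(G2) ✓
All 8 edges of G1 map to edges of G2, and |E(G1)| = |E(G2)| = 8, so φ is a bijection on edges as well as vertices. Hence G1 ≅ G2.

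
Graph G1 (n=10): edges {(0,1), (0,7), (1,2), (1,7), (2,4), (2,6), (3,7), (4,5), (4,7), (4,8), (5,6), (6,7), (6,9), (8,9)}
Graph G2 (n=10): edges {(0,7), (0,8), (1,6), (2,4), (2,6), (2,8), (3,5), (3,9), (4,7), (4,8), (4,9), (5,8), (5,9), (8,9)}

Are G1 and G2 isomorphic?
No, not isomorphic

The graphs are NOT isomorphic.

Counting triangles (3-cliques): G1 has 1, G2 has 4.
Triangle count is an isomorphism invariant, so differing triangle counts rule out isomorphism.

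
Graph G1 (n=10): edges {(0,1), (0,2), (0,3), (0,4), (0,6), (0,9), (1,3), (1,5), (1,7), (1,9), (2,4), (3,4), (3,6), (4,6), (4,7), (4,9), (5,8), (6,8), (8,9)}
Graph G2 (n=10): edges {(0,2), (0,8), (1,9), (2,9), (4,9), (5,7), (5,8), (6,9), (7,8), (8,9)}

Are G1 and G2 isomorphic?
No, not isomorphic

The graphs are NOT isomorphic.

Connected components of G1: 1 component(s) with vertex sets [[0, 1, 2, 3, 4, 5, 6, 7, 8, 9]], sizes [10].
Connected components of G2: 2 component(s) with vertex sets [[3], [0, 1, 2, 4, 5, 6, 7, 8, 9]], sizes [1, 9].
The number of connected components (and the multiset of component sizes) is an isomorphism invariant — an isomorphism maps each component of G1 bijectively onto a component of G2. Since G1 has 1 component(s) and G2 has 2, they cannot be isomorphic.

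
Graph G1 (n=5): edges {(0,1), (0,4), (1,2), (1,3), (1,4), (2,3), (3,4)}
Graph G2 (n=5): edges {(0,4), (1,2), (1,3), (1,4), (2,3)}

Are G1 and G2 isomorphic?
No, not isomorphic

The graphs are NOT isomorphic.

Degrees in G1: deg(0)=2, deg(1)=4, deg(2)=2, deg(3)=3, deg(4)=3.
Sorted degree sequence of G1: [4, 3, 3, 2, 2].
Degrees in G2: deg(0)=1, deg(1)=3, deg(2)=2, deg(3)=2, deg(4)=2.
Sorted degree sequence of G2: [3, 2, 2, 2, 1].
The (sorted) degree sequence is an isomorphism invariant, so since G1 and G2 have different degree sequences they cannot be isomorphic.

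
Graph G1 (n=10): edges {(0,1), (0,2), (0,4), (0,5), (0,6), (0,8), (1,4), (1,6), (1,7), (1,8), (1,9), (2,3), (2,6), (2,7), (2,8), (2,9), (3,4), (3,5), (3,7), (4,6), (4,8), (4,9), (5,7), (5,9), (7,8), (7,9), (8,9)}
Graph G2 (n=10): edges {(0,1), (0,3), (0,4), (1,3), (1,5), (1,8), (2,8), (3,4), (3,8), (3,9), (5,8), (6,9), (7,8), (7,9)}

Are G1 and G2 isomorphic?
No, not isomorphic

The graphs are NOT isomorphic.

Counting triangles (3-cliques): G1 has 21, G2 has 4.
Triangle count is an isomorphism invariant, so differing triangle counts rule out isomorphism.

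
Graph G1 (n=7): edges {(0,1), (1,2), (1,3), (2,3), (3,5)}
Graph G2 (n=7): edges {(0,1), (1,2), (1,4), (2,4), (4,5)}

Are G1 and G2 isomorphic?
Yes, isomorphic

The graphs are isomorphic.
One valid mapping φ: V(G1) → V(G2): 0→5, 1→4, 2→2, 3→1, 4→3, 5→0, 6→6

Verify φ preserves adjacency — for each edge of G1, its image is an edge of G2:
  (0,1) → (φ(0),φ(1)) = (4,5) ∈ E(G2) ✓
  (1,2) → (φ(1),φ(2)) = (2,4) ∈ E(G2) ✓
  (1,3) → (φ(1),φ(3)) = (1,4) ∈ E(G2) ✓
  (2,3) → (φ(2),φ(3)) = (1,2) ∈ E(G2) ✓
  (3,5) → (φ(3),φ(5)) = (0,1) ∈ E(G2) ✓
All 5 edges of G1 map to edges of G2, and |E(G1)| = |E(G2)| = 5, so φ is a bijection on edges as well as vertices. Hence G1 ≅ G2.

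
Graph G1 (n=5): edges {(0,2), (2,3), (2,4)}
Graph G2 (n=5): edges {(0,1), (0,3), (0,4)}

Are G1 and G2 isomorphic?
Yes, isomorphic

The graphs are isomorphic.
One valid mapping φ: V(G1) → V(G2): 0→3, 1→2, 2→0, 3→1, 4→4

Verify φ preserves adjacency — for each edge of G1, its image is an edge of G2:
  (0,2) → (φ(0),φ(2)) = (0,3) ∈ E(G2) ✓
  (2,3) → (φ(2),φ(3)) = (0,1) ∈ E(G2) ✓
  (2,4) → (φ(2),φ(4)) = (0,4) ∈ E(G2) ✓
All 3 edges of G1 map to edges of G2, and |E(G1)| = |E(G2)| = 3, so φ is a bijection on edges as well as vertices. Hence G1 ≅ G2.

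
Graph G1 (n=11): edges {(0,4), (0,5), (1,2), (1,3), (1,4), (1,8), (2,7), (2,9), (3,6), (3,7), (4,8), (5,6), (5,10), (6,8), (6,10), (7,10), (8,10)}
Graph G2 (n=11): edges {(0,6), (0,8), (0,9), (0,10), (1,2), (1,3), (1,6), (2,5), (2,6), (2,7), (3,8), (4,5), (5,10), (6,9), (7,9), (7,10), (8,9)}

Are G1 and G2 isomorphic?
Yes, isomorphic

The graphs are isomorphic.
One valid mapping φ: V(G1) → V(G2): 0→3, 1→2, 2→5, 3→7, 4→1, 5→8, 6→9, 7→10, 8→6, 9→4, 10→0

Verify φ preserves adjacency — for each edge of G1, its image is an edge of G2:
  (0,4) → (φ(0),φ(4)) = (1,3) ∈ E(G2) ✓
  (0,5) → (φ(0),φ(5)) = (3,8) ∈ E(G2) ✓
  (1,2) → (φ(1),φ(2)) = (2,5) ∈ E(G2) ✓
  (1,3) → (φ(1),φ(3)) = (2,7) ∈ E(G2) ✓
  (1,4) → (φ(1),φ(4)) = (1,2) ∈ E(G2) ✓
  (1,8) → (φ(1),φ(8)) = (2,6) ∈ E(G2) ✓
  (2,7) → (φ(2),φ(7)) = (5,10) ∈ E(G2) ✓
  (2,9) → (φ(2),φ(9)) = (4,5) ∈ E(G2) ✓
  (3,6) → (φ(3),φ(6)) = (7,9) ∈ E(G2) ✓
  (3,7) → (φ(3),φ(7)) = (7,10) ∈ E(G2) ✓
  (4,8) → (φ(4),φ(8)) = (1,6) ∈ E(G2) ✓
  (5,6) → (φ(5),φ(6)) = (8,9) ∈ E(G2) ✓
  (5,10) → (φ(5),φ(10)) = (0,8) ∈ E(G2) ✓
  (6,8) → (φ(6),φ(8)) = (6,9) ∈ E(G2) ✓
  (6,10) → (φ(6),φ(10)) = (0,9) ∈ E(G2) ✓
  (7,10) → (φ(7),φ(10)) = (0,10) ∈ E(G2) ✓
  (8,10) → (φ(8),φ(10)) = (0,6) ∈ E(G2) ✓
All 17 edges of G1 map to edges of G2, and |E(G1)| = |E(G2)| = 17, so φ is a bijection on edges as well as vertices. Hence G1 ≅ G2.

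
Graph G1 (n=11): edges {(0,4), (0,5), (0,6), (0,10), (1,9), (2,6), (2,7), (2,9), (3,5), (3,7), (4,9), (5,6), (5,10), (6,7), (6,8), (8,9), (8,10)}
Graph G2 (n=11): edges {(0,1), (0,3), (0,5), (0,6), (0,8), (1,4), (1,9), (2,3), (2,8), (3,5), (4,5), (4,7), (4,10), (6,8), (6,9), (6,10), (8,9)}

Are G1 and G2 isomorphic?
Yes, isomorphic

The graphs are isomorphic.
One valid mapping φ: V(G1) → V(G2): 0→6, 1→7, 2→5, 3→2, 4→10, 5→8, 6→0, 7→3, 8→1, 9→4, 10→9

Verify φ preserves adjacency — for each edge of G1, its image is an edge of G2:
  (0,4) → (φ(0),φ(4)) = (6,10) ∈ E(G2) ✓
  (0,5) → (φ(0),φ(5)) = (6,8) ∈ E(G2) ✓
  (0,6) → (φ(0),φ(6)) = (0,6) ∈ E(G2) ✓
  (0,10) → (φ(0),φ(10)) = (6,9) ∈ E(G2) ✓
  (1,9) → (φ(1),φ(9)) = (4,7) ∈ E(G2) ✓
  (2,6) → (φ(2),φ(6)) = (0,5) ∈ E(G2) ✓
  (2,7) → (φ(2),φ(7)) = (3,5) ∈ E(G2) ✓
  (2,9) → (φ(2),φ(9)) = (4,5) ∈ E(G2) ✓
  (3,5) → (φ(3),φ(5)) = (2,8) ∈ E(G2) ✓
  (3,7) → (φ(3),φ(7)) = (2,3) ∈ E(G2) ✓
  (4,9) → (φ(4),φ(9)) = (4,10) ∈ E(G2) ✓
  (5,6) → (φ(5),φ(6)) = (0,8) ∈ E(G2) ✓
  (5,10) → (φ(5),φ(10)) = (8,9) ∈ E(G2) ✓
  (6,7) → (φ(6),φ(7)) = (0,3) ∈ E(G2) ✓
  (6,8) → (φ(6),φ(8)) = (0,1) ∈ E(G2) ✓
  (8,9) → (φ(8),φ(9)) = (1,4) ∈ E(G2) ✓
  (8,10) → (φ(8),φ(10)) = (1,9) ∈ E(G2) ✓
All 17 edges of G1 map to edges of G2, and |E(G1)| = |E(G2)| = 17, so φ is a bijection on edges as well as vertices. Hence G1 ≅ G2.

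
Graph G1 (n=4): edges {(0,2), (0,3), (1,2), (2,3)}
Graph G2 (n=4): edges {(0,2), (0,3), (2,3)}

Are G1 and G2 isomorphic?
No, not isomorphic

The graphs are NOT isomorphic.

Counting edges: G1 has 4 edge(s); G2 has 3 edge(s).
Edge count is an isomorphism invariant (a bijection on vertices induces a bijection on edges), so differing edge counts rule out isomorphism.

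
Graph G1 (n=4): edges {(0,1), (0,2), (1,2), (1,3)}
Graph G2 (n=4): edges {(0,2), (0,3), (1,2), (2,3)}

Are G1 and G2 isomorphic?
Yes, isomorphic

The graphs are isomorphic.
One valid mapping φ: V(G1) → V(G2): 0→0, 1→2, 2→3, 3→1

Verify φ preserves adjacency — for each edge of G1, its image is an edge of G2:
  (0,1) → (φ(0),φ(1)) = (0,2) ∈ E(G2) ✓
  (0,2) → (φ(0),φ(2)) = (0,3) ∈ E(G2) ✓
  (1,2) → (φ(1),φ(2)) = (2,3) ∈ E(G2) ✓
  (1,3) → (φ(1),φ(3)) = (1,2) ∈ E(G2) ✓
All 4 edges of G1 map to edges of G2, and |E(G1)| = |E(G2)| = 4, so φ is a bijection on edges as well as vertices. Hence G1 ≅ G2.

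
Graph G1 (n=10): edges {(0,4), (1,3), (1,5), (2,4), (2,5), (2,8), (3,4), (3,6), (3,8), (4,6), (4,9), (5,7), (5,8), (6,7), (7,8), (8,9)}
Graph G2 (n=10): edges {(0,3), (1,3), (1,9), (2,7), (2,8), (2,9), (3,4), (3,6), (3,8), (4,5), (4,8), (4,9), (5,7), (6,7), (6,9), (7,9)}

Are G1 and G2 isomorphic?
Yes, isomorphic

The graphs are isomorphic.
One valid mapping φ: V(G1) → V(G2): 0→0, 1→5, 2→6, 3→4, 4→3, 5→7, 6→8, 7→2, 8→9, 9→1

Verify φ preserves adjacency — for each edge of G1, its image is an edge of G2:
  (0,4) → (φ(0),φ(4)) = (0,3) ∈ E(G2) ✓
  (1,3) → (φ(1),φ(3)) = (4,5) ∈ E(G2) ✓
  (1,5) → (φ(1),φ(5)) = (5,7) ∈ E(G2) ✓
  (2,4) → (φ(2),φ(4)) = (3,6) ∈ E(G2) ✓
  (2,5) → (φ(2),φ(5)) = (6,7) ∈ E(G2) ✓
  (2,8) → (φ(2),φ(8)) = (6,9) ∈ E(G2) ✓
  (3,4) → (φ(3),φ(4)) = (3,4) ∈ E(G2) ✓
  (3,6) → (φ(3),φ(6)) = (4,8) ∈ E(G2) ✓
  (3,8) → (φ(3),φ(8)) = (4,9) ∈ E(G2) ✓
  (4,6) → (φ(4),φ(6)) = (3,8) ∈ E(G2) ✓
  (4,9) → (φ(4),φ(9)) = (1,3) ∈ E(G2) ✓
  (5,7) → (φ(5),φ(7)) = (2,7) ∈ E(G2) ✓
  (5,8) → (φ(5),φ(8)) = (7,9) ∈ E(G2) ✓
  (6,7) → (φ(6),φ(7)) = (2,8) ∈ E(G2) ✓
  (7,8) → (φ(7),φ(8)) = (2,9) ∈ E(G2) ✓
  (8,9) → (φ(8),φ(9)) = (1,9) ∈ E(G2) ✓
All 16 edges of G1 map to edges of G2, and |E(G1)| = |E(G2)| = 16, so φ is a bijection on edges as well as vertices. Hence G1 ≅ G2.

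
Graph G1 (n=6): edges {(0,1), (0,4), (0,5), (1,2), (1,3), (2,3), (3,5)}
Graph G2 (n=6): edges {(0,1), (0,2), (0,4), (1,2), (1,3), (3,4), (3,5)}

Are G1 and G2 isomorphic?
Yes, isomorphic

The graphs are isomorphic.
One valid mapping φ: V(G1) → V(G2): 0→3, 1→1, 2→2, 3→0, 4→5, 5→4

Verify φ preserves adjacency — for each edge of G1, its image is an edge of G2:
  (0,1) → (φ(0),φ(1)) = (1,3) ∈ E(G2) ✓
  (0,4) → (φ(0),φ(4)) = (3,5) ∈ E(G2) ✓
  (0,5) → (φ(0),φ(5)) = (3,4) ∈ E(G2) ✓
  (1,2) → (φ(1),φ(2)) = (1,2) ∈ E(G2) ✓
  (1,3) → (φ(1),φ(3)) = (0,1) ∈ E(G2) ✓
  (2,3) → (φ(2),φ(3)) = (0,2) ∈ E(G2) ✓
  (3,5) → (φ(3),φ(5)) = (0,4) ∈ E(G2) ✓
All 7 edges of G1 map to edges of G2, and |E(G1)| = |E(G2)| = 7, so φ is a bijection on edges as well as vertices. Hence G1 ≅ G2.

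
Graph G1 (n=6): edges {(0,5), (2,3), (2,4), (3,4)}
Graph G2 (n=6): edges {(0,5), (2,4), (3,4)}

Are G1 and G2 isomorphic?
No, not isomorphic

The graphs are NOT isomorphic.

Counting edges: G1 has 4 edge(s); G2 has 3 edge(s).
Edge count is an isomorphism invariant (a bijection on vertices induces a bijection on edges), so differing edge counts rule out isomorphism.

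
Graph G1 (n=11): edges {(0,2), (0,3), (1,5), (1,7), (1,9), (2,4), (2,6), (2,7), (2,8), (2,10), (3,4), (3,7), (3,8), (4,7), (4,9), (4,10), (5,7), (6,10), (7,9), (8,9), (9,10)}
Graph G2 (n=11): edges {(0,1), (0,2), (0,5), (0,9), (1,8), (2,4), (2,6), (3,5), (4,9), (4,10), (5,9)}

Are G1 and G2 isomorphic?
No, not isomorphic

The graphs are NOT isomorphic.

Connected components of G1: 1 component(s) with vertex sets [[0, 1, 2, 3, 4, 5, 6, 7, 8, 9, 10]], sizes [11].
Connected components of G2: 2 component(s) with vertex sets [[7], [0, 1, 2, 3, 4, 5, 6, 8, 9, 10]], sizes [1, 10].
The number of connected components (and the multiset of component sizes) is an isomorphism invariant — an isomorphism maps each component of G1 bijectively onto a component of G2. Since G1 has 1 component(s) and G2 has 2, they cannot be isomorphic.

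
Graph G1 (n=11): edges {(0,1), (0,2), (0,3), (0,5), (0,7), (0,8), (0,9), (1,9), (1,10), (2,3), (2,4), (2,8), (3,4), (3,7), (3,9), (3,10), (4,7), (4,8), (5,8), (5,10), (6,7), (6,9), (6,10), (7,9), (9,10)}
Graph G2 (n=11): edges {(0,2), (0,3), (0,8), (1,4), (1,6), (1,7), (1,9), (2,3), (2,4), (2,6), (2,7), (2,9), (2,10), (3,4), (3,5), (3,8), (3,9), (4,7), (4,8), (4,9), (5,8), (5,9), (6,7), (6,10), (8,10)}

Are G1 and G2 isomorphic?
Yes, isomorphic

The graphs are isomorphic.
One valid mapping φ: V(G1) → V(G2): 0→2, 1→0, 2→7, 3→4, 4→1, 5→10, 6→5, 7→9, 8→6, 9→3, 10→8

Verify φ preserves adjacency — for each edge of G1, its image is an edge of G2:
  (0,1) → (φ(0),φ(1)) = (0,2) ∈ E(G2) ✓
  (0,2) → (φ(0),φ(2)) = (2,7) ∈ E(G2) ✓
  (0,3) → (φ(0),φ(3)) = (2,4) ∈ E(G2) ✓
  (0,5) → (φ(0),φ(5)) = (2,10) ∈ E(G2) ✓
  (0,7) → (φ(0),φ(7)) = (2,9) ∈ E(G2) ✓
  (0,8) → (φ(0),φ(8)) = (2,6) ∈ E(G2) ✓
  (0,9) → (φ(0),φ(9)) = (2,3) ∈ E(G2) ✓
  (1,9) → (φ(1),φ(9)) = (0,3) ∈ E(G2) ✓
  (1,10) → (φ(1),φ(10)) = (0,8) ∈ E(G2) ✓
  (2,3) → (φ(2),φ(3)) = (4,7) ∈ E(G2) ✓
  (2,4) → (φ(2),φ(4)) = (1,7) ∈ E(G2) ✓
  (2,8) → (φ(2),φ(8)) = (6,7) ∈ E(G2) ✓
  (3,4) → (φ(3),φ(4)) = (1,4) ∈ E(G2) ✓
  (3,7) → (φ(3),φ(7)) = (4,9) ∈ E(G2) ✓
  (3,9) → (φ(3),φ(9)) = (3,4) ∈ E(G2) ✓
  (3,10) → (φ(3),φ(10)) = (4,8) ∈ E(G2) ✓
  (4,7) → (φ(4),φ(7)) = (1,9) ∈ E(G2) ✓
  (4,8) → (φ(4),φ(8)) = (1,6) ∈ E(G2) ✓
  (5,8) → (φ(5),φ(8)) = (6,10) ∈ E(G2) ✓
  (5,10) → (φ(5),φ(10)) = (8,10) ∈ E(G2) ✓
  (6,7) → (φ(6),φ(7)) = (5,9) ∈ E(G2) ✓
  (6,9) → (φ(6),φ(9)) = (3,5) ∈ E(G2) ✓
  (6,10) → (φ(6),φ(10)) = (5,8) ∈ E(G2) ✓
  (7,9) → (φ(7),φ(9)) = (3,9) ∈ E(G2) ✓
  (9,10) → (φ(9),φ(10)) = (3,8) ∈ E(G2) ✓
All 25 edges of G1 map to edges of G2, and |E(G1)| = |E(G2)| = 25, so φ is a bijection on edges as well as vertices. Hence G1 ≅ G2.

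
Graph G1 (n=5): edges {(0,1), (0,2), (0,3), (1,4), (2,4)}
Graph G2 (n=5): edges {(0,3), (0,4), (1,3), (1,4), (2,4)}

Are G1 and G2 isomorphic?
Yes, isomorphic

The graphs are isomorphic.
One valid mapping φ: V(G1) → V(G2): 0→4, 1→0, 2→1, 3→2, 4→3

Verify φ preserves adjacency — for each edge of G1, its image is an edge of G2:
  (0,1) → (φ(0),φ(1)) = (0,4) ∈ E(G2) ✓
  (0,2) → (φ(0),φ(2)) = (1,4) ∈ E(G2) ✓
  (0,3) → (φ(0),φ(3)) = (2,4) ∈ E(G2) ✓
  (1,4) → (φ(1),φ(4)) = (0,3) ∈ E(G2) ✓
  (2,4) → (φ(2),φ(4)) = (1,3) ∈ E(G2) ✓
All 5 edges of G1 map to edges of G2, and |E(G1)| = |E(G2)| = 5, so φ is a bijection on edges as well as vertices. Hence G1 ≅ G2.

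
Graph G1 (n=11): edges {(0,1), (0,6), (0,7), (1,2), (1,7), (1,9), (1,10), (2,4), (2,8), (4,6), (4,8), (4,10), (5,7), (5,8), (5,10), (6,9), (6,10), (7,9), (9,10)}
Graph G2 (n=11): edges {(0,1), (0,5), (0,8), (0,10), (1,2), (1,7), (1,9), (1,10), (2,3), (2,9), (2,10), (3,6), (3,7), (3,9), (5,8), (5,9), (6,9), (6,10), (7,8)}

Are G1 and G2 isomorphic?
Yes, isomorphic

The graphs are isomorphic.
One valid mapping φ: V(G1) → V(G2): 0→6, 1→9, 2→5, 3→4, 4→0, 5→7, 6→10, 7→3, 8→8, 9→2, 10→1

Verify φ preserves adjacency — for each edge of G1, its image is an edge of G2:
  (0,1) → (φ(0),φ(1)) = (6,9) ∈ E(G2) ✓
  (0,6) → (φ(0),φ(6)) = (6,10) ∈ E(G2) ✓
  (0,7) → (φ(0),φ(7)) = (3,6) ∈ E(G2) ✓
  (1,2) → (φ(1),φ(2)) = (5,9) ∈ E(G2) ✓
  (1,7) → (φ(1),φ(7)) = (3,9) ∈ E(G2) ✓
  (1,9) → (φ(1),φ(9)) = (2,9) ∈ E(G2) ✓
  (1,10) → (φ(1),φ(10)) = (1,9) ∈ E(G2) ✓
  (2,4) → (φ(2),φ(4)) = (0,5) ∈ E(G2) ✓
  (2,8) → (φ(2),φ(8)) = (5,8) ∈ E(G2) ✓
  (4,6) → (φ(4),φ(6)) = (0,10) ∈ E(G2) ✓
  (4,8) → (φ(4),φ(8)) = (0,8) ∈ E(G2) ✓
  (4,10) → (φ(4),φ(10)) = (0,1) ∈ E(G2) ✓
  (5,7) → (φ(5),φ(7)) = (3,7) ∈ E(G2) ✓
  (5,8) → (φ(5),φ(8)) = (7,8) ∈ E(G2) ✓
  (5,10) → (φ(5),φ(10)) = (1,7) ∈ E(G2) ✓
  (6,9) → (φ(6),φ(9)) = (2,10) ∈ E(G2) ✓
  (6,10) → (φ(6),φ(10)) = (1,10) ∈ E(G2) ✓
  (7,9) → (φ(7),φ(9)) = (2,3) ∈ E(G2) ✓
  (9,10) → (φ(9),φ(10)) = (1,2) ∈ E(G2) ✓
All 19 edges of G1 map to edges of G2, and |E(G1)| = |E(G2)| = 19, so φ is a bijection on edges as well as vertices. Hence G1 ≅ G2.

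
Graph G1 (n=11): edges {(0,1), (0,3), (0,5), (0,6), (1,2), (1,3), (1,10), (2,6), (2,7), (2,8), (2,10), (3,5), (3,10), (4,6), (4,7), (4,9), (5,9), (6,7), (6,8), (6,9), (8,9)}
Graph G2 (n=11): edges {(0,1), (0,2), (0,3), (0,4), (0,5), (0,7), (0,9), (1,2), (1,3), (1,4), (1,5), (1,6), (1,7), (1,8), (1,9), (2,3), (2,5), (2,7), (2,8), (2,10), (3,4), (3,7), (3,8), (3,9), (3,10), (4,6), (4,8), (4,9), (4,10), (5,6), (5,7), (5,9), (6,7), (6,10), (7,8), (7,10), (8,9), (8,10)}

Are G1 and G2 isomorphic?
No, not isomorphic

The graphs are NOT isomorphic.

Counting triangles (3-cliques): G1 has 9, G2 has 52.
Triangle count is an isomorphism invariant, so differing triangle counts rule out isomorphism.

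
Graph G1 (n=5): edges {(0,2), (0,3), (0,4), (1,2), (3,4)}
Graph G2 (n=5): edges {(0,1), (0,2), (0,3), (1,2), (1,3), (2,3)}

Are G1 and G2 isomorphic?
No, not isomorphic

The graphs are NOT isomorphic.

Counting triangles (3-cliques): G1 has 1, G2 has 4.
Triangle count is an isomorphism invariant, so differing triangle counts rule out isomorphism.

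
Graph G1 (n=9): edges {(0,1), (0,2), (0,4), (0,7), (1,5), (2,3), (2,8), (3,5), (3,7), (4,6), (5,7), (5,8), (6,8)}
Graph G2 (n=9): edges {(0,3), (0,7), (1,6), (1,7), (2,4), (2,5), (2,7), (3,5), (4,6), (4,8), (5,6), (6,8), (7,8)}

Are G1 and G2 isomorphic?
Yes, isomorphic

The graphs are isomorphic.
One valid mapping φ: V(G1) → V(G2): 0→7, 1→1, 2→2, 3→4, 4→0, 5→6, 6→3, 7→8, 8→5

Verify φ preserves adjacency — for each edge of G1, its image is an edge of G2:
  (0,1) → (φ(0),φ(1)) = (1,7) ∈ E(G2) ✓
  (0,2) → (φ(0),φ(2)) = (2,7) ∈ E(G2) ✓
  (0,4) → (φ(0),φ(4)) = (0,7) ∈ E(G2) ✓
  (0,7) → (φ(0),φ(7)) = (7,8) ∈ E(G2) ✓
  (1,5) → (φ(1),φ(5)) = (1,6) ∈ E(G2) ✓
  (2,3) → (φ(2),φ(3)) = (2,4) ∈ E(G2) ✓
  (2,8) → (φ(2),φ(8)) = (2,5) ∈ E(G2) ✓
  (3,5) → (φ(3),φ(5)) = (4,6) ∈ E(G2) ✓
  (3,7) → (φ(3),φ(7)) = (4,8) ∈ E(G2) ✓
  (4,6) → (φ(4),φ(6)) = (0,3) ∈ E(G2) ✓
  (5,7) → (φ(5),φ(7)) = (6,8) ∈ E(G2) ✓
  (5,8) → (φ(5),φ(8)) = (5,6) ∈ E(G2) ✓
  (6,8) → (φ(6),φ(8)) = (3,5) ∈ E(G2) ✓
All 13 edges of G1 map to edges of G2, and |E(G1)| = |E(G2)| = 13, so φ is a bijection on edges as well as vertices. Hence G1 ≅ G2.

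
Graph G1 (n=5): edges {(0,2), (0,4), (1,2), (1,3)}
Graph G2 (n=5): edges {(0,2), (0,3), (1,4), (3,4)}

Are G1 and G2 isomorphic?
Yes, isomorphic

The graphs are isomorphic.
One valid mapping φ: V(G1) → V(G2): 0→0, 1→4, 2→3, 3→1, 4→2

Verify φ preserves adjacency — for each edge of G1, its image is an edge of G2:
  (0,2) → (φ(0),φ(2)) = (0,3) ∈ E(G2) ✓
  (0,4) → (φ(0),φ(4)) = (0,2) ∈ E(G2) ✓
  (1,2) → (φ(1),φ(2)) = (3,4) ∈ E(G2) ✓
  (1,3) → (φ(1),φ(3)) = (1,4) ∈ E(G2) ✓
All 4 edges of G1 map to edges of G2, and |E(G1)| = |E(G2)| = 4, so φ is a bijection on edges as well as vertices. Hence G1 ≅ G2.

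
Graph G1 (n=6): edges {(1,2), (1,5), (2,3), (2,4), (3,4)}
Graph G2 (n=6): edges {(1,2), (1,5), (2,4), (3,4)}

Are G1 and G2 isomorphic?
No, not isomorphic

The graphs are NOT isomorphic.

Counting edges: G1 has 5 edge(s); G2 has 4 edge(s).
Edge count is an isomorphism invariant (a bijection on vertices induces a bijection on edges), so differing edge counts rule out isomorphism.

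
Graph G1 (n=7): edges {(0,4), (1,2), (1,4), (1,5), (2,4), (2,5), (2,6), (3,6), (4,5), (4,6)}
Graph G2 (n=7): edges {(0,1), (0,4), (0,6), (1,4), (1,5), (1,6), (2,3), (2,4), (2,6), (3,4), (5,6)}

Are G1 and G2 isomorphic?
No, not isomorphic

The graphs are NOT isomorphic.

Degrees in G1: deg(0)=1, deg(1)=3, deg(2)=4, deg(3)=1, deg(4)=5, deg(5)=3, deg(6)=3.
Sorted degree sequence of G1: [5, 4, 3, 3, 3, 1, 1].
Degrees in G2: deg(0)=3, deg(1)=4, deg(2)=3, deg(3)=2, deg(4)=4, deg(5)=2, deg(6)=4.
Sorted degree sequence of G2: [4, 4, 4, 3, 3, 2, 2].
The (sorted) degree sequence is an isomorphism invariant, so since G1 and G2 have different degree sequences they cannot be isomorphic.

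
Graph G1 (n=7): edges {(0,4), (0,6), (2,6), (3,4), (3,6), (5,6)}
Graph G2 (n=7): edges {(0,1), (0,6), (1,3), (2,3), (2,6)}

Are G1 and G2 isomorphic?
No, not isomorphic

The graphs are NOT isomorphic.

Connected components of G1: 2 component(s) with vertex sets [[1], [0, 2, 3, 4, 5, 6]], sizes [1, 6].
Connected components of G2: 3 component(s) with vertex sets [[4], [5], [0, 1, 2, 3, 6]], sizes [1, 1, 5].
The number of connected components (and the multiset of component sizes) is an isomorphism invariant — an isomorphism maps each component of G1 bijectively onto a component of G2. Since G1 has 2 component(s) and G2 has 3, they cannot be isomorphic.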